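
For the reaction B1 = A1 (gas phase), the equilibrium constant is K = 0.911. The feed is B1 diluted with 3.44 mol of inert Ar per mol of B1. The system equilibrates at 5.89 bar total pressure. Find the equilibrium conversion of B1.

Take 1 mol B1 as basis and let X be its fractional conversion, so ξ = X.
Moles: n_B1 = 1 − X; n_A1 = X; n_I = 3.44 (inert).
Since Δν = 0, n_T = 4.44 throughout.
With p_i = (n_i/n_T)P, K = p_A1 / (p_B1).
Setting this equal to 0.911 and taking the physical root (0 < X < 1) gives X = 0.477.

X = 0.477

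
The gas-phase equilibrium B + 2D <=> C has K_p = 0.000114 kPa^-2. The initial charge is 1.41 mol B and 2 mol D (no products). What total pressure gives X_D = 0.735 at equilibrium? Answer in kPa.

Let X = conversion of D (basis 2 mol D); extent of reaction ξ = X.
Mole table: n_B = 1.41 − X; n_D = 2 − 2X; n_C = X.
n_T = Σnᵢ = 3.41 − 2X.
K_p = p_C / (p_B p_D^2) with p_i = (n_i/n_T)·P.
At X = 0.735: the mole-fraction product g(X) = Π y_i^ν_i = 14.59. Since K_p = g(X)·P^{-2}, P = (g/K_p)^(1/2) = (14.59/0.000114)^(1/2) = 358 kPa.

P = 358 kPa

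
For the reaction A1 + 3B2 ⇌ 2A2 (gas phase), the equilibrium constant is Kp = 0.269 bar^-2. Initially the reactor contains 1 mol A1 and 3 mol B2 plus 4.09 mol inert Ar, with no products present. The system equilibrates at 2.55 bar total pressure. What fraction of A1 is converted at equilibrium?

X = 0.253

Let X = conversion of A1 (basis 1 mol A1); extent of reaction ξ = X.
Species balance: n_A1 = 1 − X; n_B2 = 3 − 3X; n_A2 = 2X; n_I = 4.09 (inert).
n_T = Σnᵢ = 8.09 − 2X.
Mole fractions y_i = n_i/n_T; Kp = p_A2^2 / (p_A1 p_B2^3) with p_i = y_i·P.
Substituting and setting equal to 0.269 bar^-2 gives a polynomial in X; the root in (0,1) is X = 0.253.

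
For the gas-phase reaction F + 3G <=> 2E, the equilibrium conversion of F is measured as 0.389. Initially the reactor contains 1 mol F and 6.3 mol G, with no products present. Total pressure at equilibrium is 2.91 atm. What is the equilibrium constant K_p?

Take 1 mol F as basis and let X be its fractional conversion, so ξ = X.
Moles: n_F = 1 − X; n_G = 6.3 − 3X; n_E = 2X.
Summing: n_T = 7.3 − 2X.
At X = 0.389: n_F = 0.611, n_G = 5.13, n_E = 0.778, n_T = 6.52.
p_i = (n_i/n_T)·P. K_p = p_E^2 / (p_F p_G^3) = 0.0368 atm^-2.

K_p = 0.0368 atm^-2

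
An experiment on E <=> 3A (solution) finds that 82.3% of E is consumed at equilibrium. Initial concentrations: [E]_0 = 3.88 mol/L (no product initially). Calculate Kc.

Kc = 1.28e+03 (mol/L)^2

Let X = conversion of E.
Concentrations: [E] = 3.88 − 3.88X; [A] = 11.6X.
At X = 0.823: [E] = 0.687, [A] = 9.58.
Kc = [A]^3 / ([E]) = 1.28e+03 (mol/L)^2.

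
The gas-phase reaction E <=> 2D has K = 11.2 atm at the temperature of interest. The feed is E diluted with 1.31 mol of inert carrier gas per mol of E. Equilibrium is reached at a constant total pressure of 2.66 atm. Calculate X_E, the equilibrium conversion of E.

X = 0.803

Take 1 mol E as basis and let X be its fractional conversion, so ξ = X.
Species balance: n_E = 1 − X; n_D = 2X; n_I = 1.31 (inert).
Summing: n_T = 2.31 + X.
y_i = n_i/n_T, p_i = y_i·P. K = p_D^2 / (p_E).
Setting this equal to 11.2 atm and taking the physical root (0 < X < 1) gives X = 0.803.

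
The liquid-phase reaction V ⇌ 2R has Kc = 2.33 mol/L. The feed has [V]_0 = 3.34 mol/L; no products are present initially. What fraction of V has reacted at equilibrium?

Let X = conversion of V; extent ξ = 3.34·X mol/L.
Concentrations: [V] = 3.34 − 3.34X; [R] = 6.68X.
Kc = [R]^2 / ([V]).
This equals 2.33 at X = 0.339 (the root in 0 < X < 1).

X = 0.339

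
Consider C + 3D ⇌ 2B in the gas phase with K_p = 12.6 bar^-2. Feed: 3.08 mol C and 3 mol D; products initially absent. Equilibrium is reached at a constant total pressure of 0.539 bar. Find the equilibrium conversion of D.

X = 0.522

Take 3 mol D as basis and let X be its fractional conversion, so ξ = X.
At extent ξ: n_C = 3.08 − X; n_D = 3 − 3X; n_B = 2X.
Summing: n_T = 6.08 − 2X.
Mole fractions y_i = n_i/n_T; K_p = p_B^2 / (p_C p_D^3) with p_i = y_i·P.
This yields a degree-4 equation in X; solving on (0,1), X = 0.522.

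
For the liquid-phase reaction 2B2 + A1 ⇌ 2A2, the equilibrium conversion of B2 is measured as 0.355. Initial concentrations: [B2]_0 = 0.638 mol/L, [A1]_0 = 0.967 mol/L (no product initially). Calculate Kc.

Let X = conversion of B2.
Concentrations: [B2] = 0.638 − 0.638X; [A1] = 0.967 − 0.319X; [A2] = 0.638X.
At X = 0.355: [B2] = 0.412, [A1] = 0.854, [A2] = 0.226.
Kc = [A2]^2 / ([B2]^2 [A1]) = 0.355 L/mol.

Kc = 0.355 L/mol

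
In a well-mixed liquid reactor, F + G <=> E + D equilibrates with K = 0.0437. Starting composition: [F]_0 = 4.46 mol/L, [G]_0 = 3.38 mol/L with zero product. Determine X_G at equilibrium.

Let X = conversion of G; extent ξ = 3.38·X mol/L.
Concentrations: [F] = 4.46 − 3.38X; [G] = 3.38 − 3.38X; [E] = 3.38X; [D] = 3.38X.
K = [E] [D] / ([F] [G]).
Equating to 0.0437: the physical root is X = 0.198.

X = 0.198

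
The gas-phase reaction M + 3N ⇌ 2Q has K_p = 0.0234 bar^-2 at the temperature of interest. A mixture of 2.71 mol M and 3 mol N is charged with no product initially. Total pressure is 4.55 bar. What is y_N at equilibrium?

y_N = 0.405

Take 3 mol N as basis and let X be its fractional conversion, so ξ = X.
Species balance: n_M = 2.71 − X; n_N = 3 − 3X; n_Q = 2X.
Summing: n_T = 5.71 − 2X.
With p_i = (n_i/n_T)P, K_p = p_Q^2 / (p_M p_N^3).
This yields a degree-4 equation in X; solving on (0,1), X = 0.313.
Then n_N = 2.06, n_T = 5.08, so y_N = 0.405.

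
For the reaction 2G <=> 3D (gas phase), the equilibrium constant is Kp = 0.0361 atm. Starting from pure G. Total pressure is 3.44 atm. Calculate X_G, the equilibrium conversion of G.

X = 0.135

Let X = conversion of G (basis 1 mol G); extent of reaction ξ = 0.5X.
Species balance: n_G = 1 − X; n_D = 1.5X.
n_T = Σnᵢ = 1 + 0.5X.
Mole fractions y_i = n_i/n_T; Kp = p_D^3 / (p_G^2) with p_i = y_i·P.
This yields a degree-3 equation in X; solving on (0,1), X = 0.135.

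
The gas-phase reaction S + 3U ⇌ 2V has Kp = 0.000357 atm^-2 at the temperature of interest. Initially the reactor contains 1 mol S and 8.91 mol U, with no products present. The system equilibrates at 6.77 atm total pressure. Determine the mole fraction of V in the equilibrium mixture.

Take 1 mol S as basis and let X be its fractional conversion, so ξ = X.
Moles: n_S = 1 − X; n_U = 8.91 − 3X; n_V = 2X.
Summing: n_T = 9.91 − 2X.
Mole fractions y_i = n_i/n_T; Kp = p_V^2 / (p_S p_U^3) with p_i = y_i·P.
Substituting and setting equal to 0.000357 atm^-2 gives a polynomial in X; the root in (0,1) is X = 0.151.
Then n_V = 0.302, n_T = 9.61, so y_V = 0.031.

y_V = 0.031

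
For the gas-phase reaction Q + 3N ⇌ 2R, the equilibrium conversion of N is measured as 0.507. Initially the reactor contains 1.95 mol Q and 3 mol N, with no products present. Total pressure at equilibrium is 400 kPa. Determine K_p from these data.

K_p = 2.13e-05 kPa^-2

Basis: 3 mol N initially; let X = conversion of N. Extent ξ = X.
Moles: n_Q = 1.95 − X; n_N = 3 − 3X; n_R = 2X.
Total moles n_T = 4.95 − 2X.
At X = 0.507: n_Q = 1.44, n_N = 1.48, n_R = 1.01, n_T = 3.94.
p_i = (n_i/n_T)·P. K_p = p_R^2 / (p_Q p_N^3) = 2.13e-05 kPa^-2.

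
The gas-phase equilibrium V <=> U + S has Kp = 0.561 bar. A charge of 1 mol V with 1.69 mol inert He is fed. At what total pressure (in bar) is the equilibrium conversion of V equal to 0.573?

Take 1 mol V as basis and let X be its fractional conversion, so ξ = X.
Moles: n_V = 1 − X; n_U = X; n_S = X; n_I = 1.69 (inert).
Summing: n_T = 2.69 + X.
Kp = p_U p_S / (p_V) with p_i = (n_i/n_T)·P.
At X = 0.573: the mole-fraction product g(X) = Π y_i^ν_i = 0.2356. Since Kp = g(X)·P^{1}, P = (Kp/g)^(1/1) = (0.561/0.2356)^(1/1) = 2.38 bar.

P = 2.38 bar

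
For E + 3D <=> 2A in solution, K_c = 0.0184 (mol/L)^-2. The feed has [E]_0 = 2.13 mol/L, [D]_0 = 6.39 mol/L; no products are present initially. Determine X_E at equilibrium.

Let X = conversion of E; extent ξ = 2.13·X mol/L.
Concentrations: [E] = 2.13 − 2.13X; [D] = 6.39 − 6.39X; [A] = 4.26X.
K_c = [A]^2 / ([E] [D]^3).
Solving K_c = 0.0184 for X ∈ (0,1): X = 0.333.

X = 0.333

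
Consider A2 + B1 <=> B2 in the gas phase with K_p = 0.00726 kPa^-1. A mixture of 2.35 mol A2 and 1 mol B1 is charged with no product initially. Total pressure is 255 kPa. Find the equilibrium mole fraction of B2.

Let X = conversion of B1 (basis 1 mol B1); extent of reaction ξ = X.
At extent ξ: n_A2 = 2.35 − X; n_B1 = 1 − X; n_B2 = X.
n_T = Σnᵢ = 3.35 − X.
With p_i = (n_i/n_T)P, K_p = p_B2 / (p_A2 p_B1).
Substituting and setting equal to 0.00726 kPa^-1 gives a polynomial in X; the root in (0,1) is X = 0.544.
Then n_B2 = 0.544, n_T = 2.81, so y_B2 = 0.194.

y_B2 = 0.194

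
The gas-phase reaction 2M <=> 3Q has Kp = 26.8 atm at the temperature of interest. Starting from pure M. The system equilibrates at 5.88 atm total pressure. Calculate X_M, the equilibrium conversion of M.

X = 0.627

Take 1 mol M as basis and let X be its fractional conversion, so ξ = 0.5X.
Species balance: n_M = 1 − X; n_Q = 1.5X.
n_T = Σnᵢ = 1 + 0.5X.
Mole fractions y_i = n_i/n_T; Kp = p_Q^3 / (p_M^2) with p_i = y_i·P.
Equating to 26.8 atm and solving on 0 < X < 1: X = 0.627.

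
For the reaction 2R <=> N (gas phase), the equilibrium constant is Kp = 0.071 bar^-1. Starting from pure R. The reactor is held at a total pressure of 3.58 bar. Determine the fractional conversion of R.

X = 0.296

Let X = conversion of R (basis 1 mol R); extent of reaction ξ = 0.5X.
Mole table: n_R = 1 − X; n_N = 0.5X.
Summing: n_T = 1 − 0.5X.
y_i = n_i/n_T, p_i = y_i·P. Kp = p_N / (p_R^2).
Substituting and setting equal to 0.071 bar^-1 gives a polynomial in X; the root in (0,1) is X = 0.296.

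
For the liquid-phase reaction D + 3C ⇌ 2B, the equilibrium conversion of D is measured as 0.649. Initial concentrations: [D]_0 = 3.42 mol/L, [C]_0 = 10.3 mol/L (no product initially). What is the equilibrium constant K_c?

Let X = conversion of D.
Concentrations: [D] = 3.42 − 3.42X; [C] = 10.3 − 10.3X; [B] = 6.84X.
At X = 0.649: [D] = 1.2, [C] = 3.64, [B] = 4.44.
K_c = [B]^2 / ([D] [C]^3) = 0.34 (mol/L)^-2.

K_c = 0.34 (mol/L)^-2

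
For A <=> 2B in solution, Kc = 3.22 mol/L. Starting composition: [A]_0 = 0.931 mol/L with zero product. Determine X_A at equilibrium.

X = 0.593

Let X = conversion of A; extent ξ = 0.931·X mol/L.
Concentrations: [A] = 0.931 − 0.931X; [B] = 1.86X.
Kc = [B]^2 / ([A]).
Equating to 3.22 mol/L: the physical root is X = 0.593.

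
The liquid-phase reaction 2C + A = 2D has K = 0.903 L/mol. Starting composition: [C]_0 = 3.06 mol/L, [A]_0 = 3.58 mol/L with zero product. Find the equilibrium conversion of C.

Let X = conversion of C; extent ξ = 3.06X/2 mol/L.
Concentrations: [C] = 3.06 − 3.06X; [A] = 3.58 − 1.53X; [D] = 3.06X.
K = [D]^2 / ([C]^2 [A]).
Solving K = 0.903 for X ∈ (0,1): X = 0.607.

X = 0.607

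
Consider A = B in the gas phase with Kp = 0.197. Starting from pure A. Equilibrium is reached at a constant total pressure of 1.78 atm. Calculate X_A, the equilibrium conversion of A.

Let X = conversion of A (basis 1 mol A); extent of reaction ξ = X.
Moles: n_A = 1 − X; n_B = X.
n_T stays at 1 (no change in mole number).
Mole fractions y_i = n_i/n_T; Kp = p_B / (p_A) with p_i = y_i·P.
This yields a degree-1 equation in X; solving on (0,1), X = 0.165.

X = 0.165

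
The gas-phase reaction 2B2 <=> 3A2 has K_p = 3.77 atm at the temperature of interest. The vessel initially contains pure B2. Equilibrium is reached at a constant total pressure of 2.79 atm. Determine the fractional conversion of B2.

X = 0.500

Take 1 mol B2 as basis and let X be its fractional conversion, so ξ = 0.5X.
Species balance: n_B2 = 1 − X; n_A2 = 1.5X.
Summing: n_T = 1 + 0.5X.
y_i = n_i/n_T, p_i = y_i·P. K_p = p_A2^3 / (p_B2^2).
Equating to 3.77 atm and solving on 0 < X < 1: X = 0.500.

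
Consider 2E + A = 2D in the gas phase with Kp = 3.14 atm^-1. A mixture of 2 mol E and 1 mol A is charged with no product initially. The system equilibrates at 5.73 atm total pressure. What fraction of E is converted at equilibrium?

Let X = conversion of E (basis 2 mol E); extent of reaction ξ = X.
Species balance: n_E = 2 − 2X; n_A = 1 − X; n_D = 2X.
Summing: n_T = 3 − X.
y_i = n_i/n_T, p_i = y_i·P. Kp = p_D^2 / (p_E^2 p_A).
Setting this equal to 3.14 atm^-1 and taking the physical root (0 < X < 1) gives X = 0.627.

X = 0.627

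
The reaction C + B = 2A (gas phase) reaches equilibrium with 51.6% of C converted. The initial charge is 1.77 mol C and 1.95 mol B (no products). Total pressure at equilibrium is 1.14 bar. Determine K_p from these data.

K_p = 3.76

Take 1.77 mol C as basis and let X be its fractional conversion, so ξ = 1.77X.
Species balance: n_C = 1.77 − 1.77X; n_B = 1.95 − 1.77X; n_A = 3.54X.
Since Δν = 0, n_T = 3.72 throughout.
At X = 0.516: n_C = 0.857, n_B = 1.04, n_A = 1.83, n_T = 3.72.
p_i = (n_i/n_T)·P. K_p = p_A^2 / (p_C p_B) = 3.76.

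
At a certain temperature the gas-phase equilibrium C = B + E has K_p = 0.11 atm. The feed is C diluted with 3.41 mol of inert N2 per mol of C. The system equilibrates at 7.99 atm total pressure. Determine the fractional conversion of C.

X = 0.223

Take 1 mol C as basis and let X be its fractional conversion, so ξ = X.
At extent ξ: n_C = 1 − X; n_B = X; n_E = X; n_I = 3.41 (inert).
n_T = Σnᵢ = 4.41 + X.
y_i = n_i/n_T, p_i = y_i·P. K_p = p_B p_E / (p_C).
This yields a degree-2 equation in X; solving on (0,1), X = 0.223.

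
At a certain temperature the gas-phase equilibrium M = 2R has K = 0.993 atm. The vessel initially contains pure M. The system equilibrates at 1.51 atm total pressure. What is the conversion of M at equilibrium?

Take 1 mol M as basis and let X be its fractional conversion, so ξ = X.
Species balance: n_M = 1 − X; n_R = 2X.
n_T = Σnᵢ = 1 + X.
Mole fractions y_i = n_i/n_T; K = p_R^2 / (p_M) with p_i = y_i·P.
Setting this equal to 0.993 atm and taking the physical root (0 < X < 1) gives X = 0.376.

X = 0.376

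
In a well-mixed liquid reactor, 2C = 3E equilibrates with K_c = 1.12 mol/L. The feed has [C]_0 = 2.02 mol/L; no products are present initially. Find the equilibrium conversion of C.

Let X = conversion of C; extent ξ = 2.02X/2 mol/L.
Concentrations: [C] = 2.02 − 2.02X; [E] = 3.03X.
K_c = [E]^3 / ([C]^2).
Equating to 1.12 mol/L: the physical root is X = 0.393.

X = 0.393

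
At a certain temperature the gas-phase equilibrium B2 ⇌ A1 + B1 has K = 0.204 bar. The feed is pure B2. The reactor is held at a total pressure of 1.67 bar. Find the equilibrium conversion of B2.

Take 1 mol B2 as basis and let X be its fractional conversion, so ξ = X.
Moles: n_B2 = 1 − X; n_A1 = X; n_B1 = X.
n_T = Σnᵢ = 1 + X.
Mole fractions y_i = n_i/n_T; K = p_A1 p_B1 / (p_B2) with p_i = y_i·P.
Equating to 0.204 bar and solving on 0 < X < 1: X = 0.330.

X = 0.330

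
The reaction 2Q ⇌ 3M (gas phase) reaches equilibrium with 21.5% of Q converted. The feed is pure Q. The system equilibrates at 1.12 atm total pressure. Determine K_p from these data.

K_p = 0.055 atm

Basis: 1 mol Q initially; let X = conversion of Q. Extent ξ = 0.5X.
Mole table: n_Q = 1 − X; n_M = 1.5X.
Total moles n_T = 1 + 0.5X.
At X = 0.215: n_Q = 0.785, n_M = 0.323, n_T = 1.11.
p_i = (n_i/n_T)·P. K_p = p_M^3 / (p_Q^2) = 0.055 atm.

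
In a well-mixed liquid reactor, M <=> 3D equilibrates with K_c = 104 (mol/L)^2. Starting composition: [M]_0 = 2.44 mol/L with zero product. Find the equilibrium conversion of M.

Let X = conversion of M; extent ξ = 2.44·X mol/L.
Concentrations: [M] = 2.44 − 2.44X; [D] = 7.32X.
K_c = [D]^3 / ([M]).
This equals 104 at X = 0.624 (the root in 0 < X < 1).

X = 0.624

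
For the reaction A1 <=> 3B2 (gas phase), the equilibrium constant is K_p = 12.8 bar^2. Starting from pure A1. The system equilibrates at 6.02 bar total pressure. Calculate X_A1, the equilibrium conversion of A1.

X = 0.285

Let X = conversion of A1 (basis 1 mol A1); extent of reaction ξ = X.
At extent ξ: n_A1 = 1 − X; n_B2 = 3X.
n_T = Σnᵢ = 1 + 2X.
y_i = n_i/n_T, p_i = y_i·P. K_p = p_B2^3 / (p_A1).
Setting this equal to 12.8 bar^2 and taking the physical root (0 < X < 1) gives X = 0.285.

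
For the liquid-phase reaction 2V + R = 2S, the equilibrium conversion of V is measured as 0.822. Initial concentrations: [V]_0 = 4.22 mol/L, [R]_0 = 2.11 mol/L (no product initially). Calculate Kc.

Let X = conversion of V.
Concentrations: [V] = 4.22 − 4.22X; [R] = 2.11 − 2.11X; [S] = 4.22X.
At X = 0.822: [V] = 0.751, [R] = 0.376, [S] = 3.47.
Kc = [S]^2 / ([V]^2 [R]) = 56.8 L/mol.

Kc = 56.8 L/mol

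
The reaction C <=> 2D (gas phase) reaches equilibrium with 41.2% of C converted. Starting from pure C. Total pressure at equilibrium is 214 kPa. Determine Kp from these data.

Kp = 175 kPa

Let X = conversion of C (basis 1 mol C); extent of reaction ξ = X.
Species balance: n_C = 1 − X; n_D = 2X.
Total moles n_T = 1 + X.
At X = 0.412: n_C = 0.588, n_D = 0.824, n_T = 1.41.
p_i = (n_i/n_T)·P. Kp = p_D^2 / (p_C) = 175 kPa.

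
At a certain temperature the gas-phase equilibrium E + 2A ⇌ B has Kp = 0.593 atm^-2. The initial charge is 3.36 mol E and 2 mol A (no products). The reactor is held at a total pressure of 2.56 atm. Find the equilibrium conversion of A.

X = 0.528

Take 2 mol A as basis and let X be its fractional conversion, so ξ = X.
Mole table: n_E = 3.36 − X; n_A = 2 − 2X; n_B = X.
Summing: n_T = 5.36 − 2X.
Mole fractions y_i = n_i/n_T; Kp = p_B / (p_E p_A^2) with p_i = y_i·P.
Equating to 0.593 atm^-2 and solving on 0 < X < 1: X = 0.528.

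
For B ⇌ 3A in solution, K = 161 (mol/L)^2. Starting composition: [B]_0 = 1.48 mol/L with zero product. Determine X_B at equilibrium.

Let X = conversion of B; extent ξ = 1.48·X mol/L.
Concentrations: [B] = 1.48 − 1.48X; [A] = 4.44X.
K = [A]^3 / ([B]).
Setting equal to 161 and solving for X on (0,1) gives X = 0.807.

X = 0.807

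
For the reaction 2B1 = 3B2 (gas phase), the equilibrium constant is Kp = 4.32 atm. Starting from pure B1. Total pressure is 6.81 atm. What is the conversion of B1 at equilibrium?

Take 1 mol B1 as basis and let X be its fractional conversion, so ξ = 0.5X.
Species balance: n_B1 = 1 − X; n_B2 = 1.5X.
Total moles n_T = 1 + 0.5X.
With p_i = (n_i/n_T)P, Kp = p_B2^3 / (p_B1^2).
This yields a degree-3 equation in X; solving on (0,1), X = 0.423.

X = 0.423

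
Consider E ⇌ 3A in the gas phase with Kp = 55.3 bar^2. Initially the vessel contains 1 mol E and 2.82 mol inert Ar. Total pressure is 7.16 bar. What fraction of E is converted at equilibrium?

Let X = conversion of E (basis 1 mol E); extent of reaction ξ = X.
Moles: n_E = 1 − X; n_A = 3X; n_I = 2.82 (inert).
Summing: n_T = 3.82 + 2X.
With p_i = (n_i/n_T)P, Kp = p_A^3 / (p_E).
This yields a degree-3 equation in X; solving on (0,1), X = 0.693.

X = 0.693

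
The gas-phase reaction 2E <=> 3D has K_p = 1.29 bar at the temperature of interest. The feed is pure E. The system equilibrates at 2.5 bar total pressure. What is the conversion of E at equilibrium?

X = 0.403

Take 1 mol E as basis and let X be its fractional conversion, so ξ = 0.5X.
Moles: n_E = 1 − X; n_D = 1.5X.
Total moles n_T = 1 + 0.5X.
y_i = n_i/n_T, p_i = y_i·P. K_p = p_D^3 / (p_E^2).
Substituting and setting equal to 1.29 bar gives a polynomial in X; the root in (0,1) is X = 0.403.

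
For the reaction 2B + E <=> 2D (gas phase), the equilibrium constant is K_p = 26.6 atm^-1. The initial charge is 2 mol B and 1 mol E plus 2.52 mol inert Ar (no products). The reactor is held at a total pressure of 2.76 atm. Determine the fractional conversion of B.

X = 0.686

Basis: 2 mol B initially; let X = conversion of B. Extent ξ = X.
Mole table: n_B = 2 − 2X; n_E = 1 − X; n_D = 2X; n_I = 2.52 (inert).
Total moles n_T = 5.52 − X.
y_i = n_i/n_T, p_i = y_i·P. K_p = p_D^2 / (p_B^2 p_E).
This yields a degree-3 equation in X; solving on (0,1), X = 0.686.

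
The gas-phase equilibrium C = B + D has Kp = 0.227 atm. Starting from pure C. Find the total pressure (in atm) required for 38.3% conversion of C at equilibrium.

Let X = conversion of C (basis 1 mol C); extent of reaction ξ = X.
Moles: n_C = 1 − X; n_B = X; n_D = X.
Total moles n_T = 1 + X.
Kp = p_B p_D / (p_C) with p_i = (n_i/n_T)·P.
At X = 0.383: the mole-fraction product g(X) = Π y_i^ν_i = 0.1719. Since Kp = g(X)·P^{1}, P = (Kp/g)^(1/1) = (0.227/0.1719)^(1/1) = 1.32 atm.

P = 1.32 atm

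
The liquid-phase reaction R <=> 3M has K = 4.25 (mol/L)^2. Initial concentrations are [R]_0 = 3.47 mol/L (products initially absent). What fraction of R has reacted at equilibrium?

Let X = conversion of R; extent ξ = 3.47·X mol/L.
Concentrations: [R] = 3.47 − 3.47X; [M] = 10.4X.
K = [M]^3 / ([R]).
Equating to 4.25 (mol/L)^2: the physical root is X = 0.217.

X = 0.217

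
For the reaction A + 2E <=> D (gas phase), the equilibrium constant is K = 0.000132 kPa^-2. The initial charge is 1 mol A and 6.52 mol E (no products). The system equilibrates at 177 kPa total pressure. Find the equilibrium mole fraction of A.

Take 1 mol A as basis and let X be its fractional conversion, so ξ = X.
Moles: n_A = 1 − X; n_E = 6.52 − 2X; n_D = X.
n_T = Σnᵢ = 7.52 − 2X.
Mole fractions y_i = n_i/n_T; K = p_D / (p_A p_E^2) with p_i = y_i·P.
Substituting and setting equal to 0.000132 kPa^-2 gives a polynomial in X; the root in (0,1) is X = 0.742.
Then n_A = 0.258, n_T = 6.04, so y_A = 0.043.

y_A = 0.043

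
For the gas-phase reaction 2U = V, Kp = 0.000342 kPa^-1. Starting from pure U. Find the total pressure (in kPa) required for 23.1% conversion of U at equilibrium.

P = 505 kPa

Let X = conversion of U (basis 1 mol U); extent of reaction ξ = 0.5X.
Species balance: n_U = 1 − X; n_V = 0.5X.
n_T = Σnᵢ = 1 − 0.5X.
Kp = p_V / (p_U^2) with p_i = (n_i/n_T)·P.
At X = 0.231: the mole-fraction product g(X) = Π y_i^ν_i = 0.1728. Since Kp = g(X)·P^{-1}, P = (g/Kp)^(1/1) = (0.1728/0.000342)^(1/1) = 505 kPa.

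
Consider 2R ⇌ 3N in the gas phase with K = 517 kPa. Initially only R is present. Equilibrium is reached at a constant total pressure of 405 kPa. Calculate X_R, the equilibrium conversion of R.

X = 0.494

Let X = conversion of R (basis 1 mol R); extent of reaction ξ = 0.5X.
Moles: n_R = 1 − X; n_N = 1.5X.
Total moles n_T = 1 + 0.5X.
y_i = n_i/n_T, p_i = y_i·P. K = p_N^3 / (p_R^2).
Substituting and setting equal to 517 kPa gives a polynomial in X; the root in (0,1) is X = 0.494.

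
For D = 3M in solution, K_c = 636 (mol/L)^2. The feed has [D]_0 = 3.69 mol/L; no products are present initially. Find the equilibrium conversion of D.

X = 0.753

Let X = conversion of D; extent ξ = 3.69·X mol/L.
Concentrations: [D] = 3.69 − 3.69X; [M] = 11.1X.
K_c = [M]^3 / ([D]).
Solving K_c = 636 for X ∈ (0,1): X = 0.753.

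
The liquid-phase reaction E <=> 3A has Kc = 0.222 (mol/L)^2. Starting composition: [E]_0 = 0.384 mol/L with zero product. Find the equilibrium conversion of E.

X = 0.334

Let X = conversion of E; extent ξ = 0.384·X mol/L.
Concentrations: [E] = 0.384 − 0.384X; [A] = 1.15X.
Kc = [A]^3 / ([E]).
This equals 0.222 at X = 0.334 (the root in 0 < X < 1).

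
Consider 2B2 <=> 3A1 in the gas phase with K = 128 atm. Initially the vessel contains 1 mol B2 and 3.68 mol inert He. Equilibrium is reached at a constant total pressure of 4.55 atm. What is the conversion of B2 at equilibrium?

Basis: 1 mol B2 initially; let X = conversion of B2. Extent ξ = 0.5X.
Species balance: n_B2 = 1 − X; n_A1 = 1.5X; n_I = 3.68 (inert).
Summing: n_T = 4.68 + 0.5X.
y_i = n_i/n_T, p_i = y_i·P. K = p_A1^3 / (p_B2^2).
Equating to 128 atm and solving on 0 < X < 1: X = 0.875.

X = 0.875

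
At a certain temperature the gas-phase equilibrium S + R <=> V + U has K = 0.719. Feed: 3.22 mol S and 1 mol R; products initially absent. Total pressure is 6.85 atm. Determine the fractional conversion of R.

Take 1 mol R as basis and let X be its fractional conversion, so ξ = X.
At extent ξ: n_S = 3.22 − X; n_R = 1 − X; n_V = X; n_U = X.
n_T stays at 4.22 (no change in mole number).
Mole fractions y_i = n_i/n_T; K = p_V p_U / (p_S p_R) with p_i = y_i·P.
This yields a degree-2 equation in X; solving on (0,1), X = 0.716.

X = 0.716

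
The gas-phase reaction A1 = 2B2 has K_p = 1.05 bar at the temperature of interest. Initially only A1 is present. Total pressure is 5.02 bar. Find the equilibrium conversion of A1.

Let X = conversion of A1 (basis 1 mol A1); extent of reaction ξ = X.
Species balance: n_A1 = 1 − X; n_B2 = 2X.
Summing: n_T = 1 + X.
With p_i = (n_i/n_T)P, K_p = p_B2^2 / (p_A1).
Equating to 1.05 bar and solving on 0 < X < 1: X = 0.223.

X = 0.223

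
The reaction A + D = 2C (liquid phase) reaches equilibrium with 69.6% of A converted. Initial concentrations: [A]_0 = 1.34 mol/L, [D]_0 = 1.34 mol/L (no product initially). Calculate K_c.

Let X = conversion of A.
Concentrations: [A] = 1.34 − 1.34X; [D] = 1.34 − 1.34X; [C] = 2.68X.
At X = 0.696: [A] = 0.407, [D] = 0.407, [C] = 1.87.
K_c = [C]^2 / ([A] [D]) = 21.

K_c = 21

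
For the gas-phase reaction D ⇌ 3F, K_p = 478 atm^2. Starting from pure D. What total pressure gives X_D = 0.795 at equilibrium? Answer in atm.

Basis: 1 mol D initially; let X = conversion of D. Extent ξ = X.
At extent ξ: n_D = 1 − X; n_F = 3X.
Total moles n_T = 1 + 2X.
K_p = p_F^3 / (p_D) with p_i = (n_i/n_T)·P.
At X = 0.795: the mole-fraction product g(X) = Π y_i^ν_i = 9.865. Since K_p = g(X)·P^{2}, P = (K_p/g)^(1/2) = (478/9.865)^(1/2) = 6.96 atm.

P = 6.96 atm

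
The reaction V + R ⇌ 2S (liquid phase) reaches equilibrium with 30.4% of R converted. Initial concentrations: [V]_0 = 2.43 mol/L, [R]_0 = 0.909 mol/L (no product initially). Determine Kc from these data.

Kc = 0.224

Let X = conversion of R.
Concentrations: [V] = 2.43 − 0.909X; [R] = 0.909 − 0.909X; [S] = 1.82X.
At X = 0.304: [V] = 2.15, [R] = 0.633, [S] = 0.553.
Kc = [S]^2 / ([V] [R]) = 0.224.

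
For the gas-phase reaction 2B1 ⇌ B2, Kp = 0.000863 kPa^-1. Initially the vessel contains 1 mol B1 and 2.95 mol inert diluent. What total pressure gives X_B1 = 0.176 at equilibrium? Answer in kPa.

P = 580 kPa

Basis: 1 mol B1 initially; let X = conversion of B1. Extent ξ = 0.5X.
Species balance: n_B1 = 1 − X; n_B2 = 0.5X; n_I = 2.95 (inert).
Total moles n_T = 3.95 − 0.5X.
Kp = p_B2 / (p_B1^2) with p_i = (n_i/n_T)·P.
At X = 0.176: the mole-fraction product g(X) = Π y_i^ν_i = 0.5005. Since Kp = g(X)·P^{-1}, P = (g/Kp)^(1/1) = (0.5005/0.000863)^(1/1) = 580 kPa.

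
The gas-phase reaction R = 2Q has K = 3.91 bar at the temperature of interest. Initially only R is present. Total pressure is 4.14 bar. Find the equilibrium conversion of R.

X = 0.437

Let X = conversion of R (basis 1 mol R); extent of reaction ξ = X.
Moles: n_R = 1 − X; n_Q = 2X.
n_T = Σnᵢ = 1 + X.
y_i = n_i/n_T, p_i = y_i·P. K = p_Q^2 / (p_R).
Equating to 3.91 bar and solving on 0 < X < 1: X = 0.437.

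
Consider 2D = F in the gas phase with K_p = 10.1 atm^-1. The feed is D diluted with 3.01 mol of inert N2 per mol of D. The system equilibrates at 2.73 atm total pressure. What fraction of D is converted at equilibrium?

Let X = conversion of D (basis 1 mol D); extent of reaction ξ = 0.5X.
Species balance: n_D = 1 − X; n_F = 0.5X; n_I = 3.01 (inert).
Total moles n_T = 4.01 − 0.5X.
Mole fractions y_i = n_i/n_T; K_p = p_F / (p_D^2) with p_i = y_i·P.
Equating to 10.1 atm^-1 and solving on 0 < X < 1: X = 0.774.

X = 0.774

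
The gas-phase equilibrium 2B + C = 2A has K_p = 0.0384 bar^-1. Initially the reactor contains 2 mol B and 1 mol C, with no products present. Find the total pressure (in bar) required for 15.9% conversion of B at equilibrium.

P = 3.14 bar

Take 2 mol B as basis and let X be its fractional conversion, so ξ = X.
Mole table: n_B = 2 − 2X; n_C = 1 − X; n_A = 2X.
Total moles n_T = 3 − X.
K_p = p_A^2 / (p_B^2 p_C) with p_i = (n_i/n_T)·P.
At X = 0.159: the mole-fraction product g(X) = Π y_i^ν_i = 0.1207. Since K_p = g(X)·P^{-1}, P = (g/K_p)^(1/1) = (0.1207/0.0384)^(1/1) = 3.14 bar.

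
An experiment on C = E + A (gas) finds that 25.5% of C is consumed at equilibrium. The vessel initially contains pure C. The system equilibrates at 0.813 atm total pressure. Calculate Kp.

Kp = 0.0565 atm

Basis: 1 mol C initially; let X = conversion of C. Extent ξ = X.
At extent ξ: n_C = 1 − X; n_E = X; n_A = X.
n_T = Σnᵢ = 1 + X.
At X = 0.255: n_C = 0.745, n_E = 0.255, n_A = 0.255, n_T = 1.25.
p_i = (n_i/n_T)·P. Kp = p_E p_A / (p_C) = 0.0565 atm.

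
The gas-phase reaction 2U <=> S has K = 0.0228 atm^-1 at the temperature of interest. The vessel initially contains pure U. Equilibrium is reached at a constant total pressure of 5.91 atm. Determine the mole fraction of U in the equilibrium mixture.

y_U = 0.893

Take 1 mol U as basis and let X be its fractional conversion, so ξ = 0.5X.
At extent ξ: n_U = 1 − X; n_S = 0.5X.
Summing: n_T = 1 − 0.5X.
Mole fractions y_i = n_i/n_T; K = p_S / (p_U^2) with p_i = y_i·P.
This yields a degree-2 equation in X; solving on (0,1), X = 0.194.
Then n_U = 0.806, n_T = 0.903, so y_U = 0.893.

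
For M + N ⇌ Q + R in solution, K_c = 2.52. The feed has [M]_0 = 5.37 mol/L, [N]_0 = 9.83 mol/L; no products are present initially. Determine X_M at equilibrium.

Let X = conversion of M; extent ξ = 5.37·X mol/L.
Concentrations: [M] = 5.37 − 5.37X; [N] = 9.83 − 5.37X; [Q] = 5.37X; [R] = 5.37X.
K_c = [Q] [R] / ([M] [N]).
Solving K_c = 2.52 for X ∈ (0,1): X = 0.775.

X = 0.775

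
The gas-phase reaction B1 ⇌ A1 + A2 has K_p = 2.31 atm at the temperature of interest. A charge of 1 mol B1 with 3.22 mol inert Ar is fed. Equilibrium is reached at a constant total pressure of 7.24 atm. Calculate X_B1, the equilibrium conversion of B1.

X = 0.693

Let X = conversion of B1 (basis 1 mol B1); extent of reaction ξ = X.
Species balance: n_B1 = 1 − X; n_A1 = X; n_A2 = X; n_I = 3.22 (inert).
Total moles n_T = 4.22 + X.
Mole fractions y_i = n_i/n_T; K_p = p_A1 p_A2 / (p_B1) with p_i = y_i·P.
Substituting and setting equal to 2.31 atm gives a polynomial in X; the root in (0,1) is X = 0.693.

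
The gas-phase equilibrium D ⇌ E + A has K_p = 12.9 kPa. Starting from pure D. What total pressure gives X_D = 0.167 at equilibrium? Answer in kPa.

P = 450 kPa

Let X = conversion of D (basis 1 mol D); extent of reaction ξ = X.
Species balance: n_D = 1 − X; n_E = X; n_A = X.
n_T = Σnᵢ = 1 + X.
K_p = p_E p_A / (p_D) with p_i = (n_i/n_T)·P.
At X = 0.167: the mole-fraction product g(X) = Π y_i^ν_i = 0.02869. Since K_p = g(X)·P^{1}, P = (K_p/g)^(1/1) = (12.9/0.02869)^(1/1) = 450 kPa.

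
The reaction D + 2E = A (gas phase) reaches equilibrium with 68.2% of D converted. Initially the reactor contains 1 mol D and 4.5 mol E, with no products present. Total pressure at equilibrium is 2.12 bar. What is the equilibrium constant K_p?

Basis: 1 mol D initially; let X = conversion of D. Extent ξ = X.
Mole table: n_D = 1 − X; n_E = 4.5 − 2X; n_A = X.
n_T = Σnᵢ = 5.5 − 2X.
At X = 0.682: n_D = 0.318, n_E = 3.14, n_A = 0.682, n_T = 4.14.
p_i = (n_i/n_T)·P. K_p = p_A / (p_D p_E^2) = 0.83 bar^-2.

K_p = 0.83 bar^-2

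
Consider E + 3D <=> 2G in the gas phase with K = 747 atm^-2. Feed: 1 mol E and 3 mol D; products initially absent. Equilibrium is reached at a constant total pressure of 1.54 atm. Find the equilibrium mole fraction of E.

Take 1 mol E as basis and let X be its fractional conversion, so ξ = X.
At extent ξ: n_E = 1 − X; n_D = 3 − 3X; n_G = 2X.
Total moles n_T = 4 − 2X.
Mole fractions y_i = n_i/n_T; K = p_G^2 / (p_E p_D^3) with p_i = y_i·P.
Setting this equal to 747 atm^-2 and taking the physical root (0 < X < 1) gives X = 0.866.
Then n_E = 0.134, n_T = 2.27, so y_E = 0.059.

y_E = 0.059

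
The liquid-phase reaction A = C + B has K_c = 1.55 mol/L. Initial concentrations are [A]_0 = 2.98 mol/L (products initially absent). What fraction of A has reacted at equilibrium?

Let X = conversion of A; extent ξ = 2.98·X mol/L.
Concentrations: [A] = 2.98 − 2.98X; [C] = 2.98X; [B] = 2.98X.
K_c = [C] [B] / ([A]).
Solving K_c = 1.55 for X ∈ (0,1): X = 0.507.

X = 0.507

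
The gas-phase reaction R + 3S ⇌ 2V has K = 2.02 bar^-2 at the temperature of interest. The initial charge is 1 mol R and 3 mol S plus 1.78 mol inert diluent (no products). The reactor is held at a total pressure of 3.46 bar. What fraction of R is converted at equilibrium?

Take 1 mol R as basis and let X be its fractional conversion, so ξ = X.
Species balance: n_R = 1 − X; n_S = 3 − 3X; n_V = 2X; n_I = 1.78 (inert).
Summing: n_T = 5.78 − 2X.
With p_i = (n_i/n_T)P, K = p_V^2 / (p_R p_S^3).
Substituting and setting equal to 2.02 bar^-2 gives a polynomial in X; the root in (0,1) is X = 0.551.

X = 0.551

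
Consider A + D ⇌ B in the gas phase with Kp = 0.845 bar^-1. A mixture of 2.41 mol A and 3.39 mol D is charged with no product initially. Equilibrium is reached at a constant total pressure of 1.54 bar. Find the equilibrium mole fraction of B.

y_B = 0.197

Basis: 2.41 mol A initially; let X = conversion of A. Extent ξ = 2.41X.
Species balance: n_A = 2.41 − 2.41X; n_D = 3.39 − 2.41X; n_B = 2.41X.
Total moles n_T = 5.8 − 2.41X.
Mole fractions y_i = n_i/n_T; Kp = p_B / (p_A p_D) with p_i = y_i·P.
Substituting and setting equal to 0.845 bar^-1 gives a polynomial in X; the root in (0,1) is X = 0.395.
Then n_B = 0.953, n_T = 4.85, so y_B = 0.197.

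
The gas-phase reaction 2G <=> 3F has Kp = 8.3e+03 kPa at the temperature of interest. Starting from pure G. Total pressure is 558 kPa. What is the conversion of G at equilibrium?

Let X = conversion of G (basis 1 mol G); extent of reaction ξ = 0.5X.
Moles: n_G = 1 − X; n_F = 1.5X.
Summing: n_T = 1 + 0.5X.
Mole fractions y_i = n_i/n_T; Kp = p_F^3 / (p_G^2) with p_i = y_i·P.
Substituting and setting equal to 8.3e+03 kPa gives a polynomial in X; the root in (0,1) is X = 0.741.

X = 0.741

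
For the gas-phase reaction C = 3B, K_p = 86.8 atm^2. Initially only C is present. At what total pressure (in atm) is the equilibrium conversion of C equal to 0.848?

Let X = conversion of C (basis 1 mol C); extent of reaction ξ = X.
Moles: n_C = 1 − X; n_B = 3X.
Total moles n_T = 1 + 2X.
K_p = p_B^3 / (p_C) with p_i = (n_i/n_T)·P.
At X = 0.848: the mole-fraction product g(X) = Π y_i^ν_i = 14.9. Since K_p = g(X)·P^{2}, P = (K_p/g)^(1/2) = (86.8/14.9)^(1/2) = 2.41 atm.

P = 2.41 atm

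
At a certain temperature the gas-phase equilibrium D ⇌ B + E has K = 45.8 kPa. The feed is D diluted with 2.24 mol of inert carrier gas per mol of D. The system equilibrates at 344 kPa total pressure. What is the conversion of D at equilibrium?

X = 0.499

Take 1 mol D as basis and let X be its fractional conversion, so ξ = X.
Moles: n_D = 1 − X; n_B = X; n_E = X; n_I = 2.24 (inert).
Summing: n_T = 3.24 + X.
Mole fractions y_i = n_i/n_T; K = p_B p_E / (p_D) with p_i = y_i·P.
Setting this equal to 45.8 kPa and taking the physical root (0 < X < 1) gives X = 0.499.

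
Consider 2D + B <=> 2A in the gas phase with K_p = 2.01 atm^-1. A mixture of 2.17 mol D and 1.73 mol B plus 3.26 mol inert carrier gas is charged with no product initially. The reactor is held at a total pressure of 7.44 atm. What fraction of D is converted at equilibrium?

X = 0.611

Let X = conversion of D (basis 2.17 mol D); extent of reaction ξ = 1.08X.
Moles: n_D = 2.17 − 2.17X; n_B = 1.73 − 1.08X; n_A = 2.17X; n_I = 3.26 (inert).
n_T = Σnᵢ = 7.16 − 1.08X.
y_i = n_i/n_T, p_i = y_i·P. K_p = p_A^2 / (p_D^2 p_B).
Setting this equal to 2.01 atm^-1 and taking the physical root (0 < X < 1) gives X = 0.611.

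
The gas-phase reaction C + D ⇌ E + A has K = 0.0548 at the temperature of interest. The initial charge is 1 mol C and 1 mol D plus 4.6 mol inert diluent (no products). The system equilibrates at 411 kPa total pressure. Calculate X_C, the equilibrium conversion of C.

Let X = conversion of C (basis 1 mol C); extent of reaction ξ = X.
Moles: n_C = 1 − X; n_D = 1 − X; n_E = X; n_A = X; n_I = 4.6 (inert).
Since Δν = 0, n_T = 6.6 throughout.
With p_i = (n_i/n_T)P, K = p_E p_A / (p_C p_D).
Equating to 0.0548 and solving on 0 < X < 1: X = 0.190.

X = 0.190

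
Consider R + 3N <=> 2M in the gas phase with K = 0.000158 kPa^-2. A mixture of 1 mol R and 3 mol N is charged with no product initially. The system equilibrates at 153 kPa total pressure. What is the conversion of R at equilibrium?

X = 0.465

Take 1 mol R as basis and let X be its fractional conversion, so ξ = X.
At extent ξ: n_R = 1 − X; n_N = 3 − 3X; n_M = 2X.
n_T = Σnᵢ = 4 − 2X.
y_i = n_i/n_T, p_i = y_i·P. K = p_M^2 / (p_R p_N^3).
Substituting and setting equal to 0.000158 kPa^-2 gives a polynomial in X; the root in (0,1) is X = 0.465.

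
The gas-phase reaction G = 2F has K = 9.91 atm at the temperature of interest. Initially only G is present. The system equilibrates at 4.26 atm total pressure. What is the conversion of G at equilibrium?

Basis: 1 mol G initially; let X = conversion of G. Extent ξ = X.
Moles: n_G = 1 − X; n_F = 2X.
Summing: n_T = 1 + X.
y_i = n_i/n_T, p_i = y_i·P. K = p_F^2 / (p_G).
Setting this equal to 9.91 atm and taking the physical root (0 < X < 1) gives X = 0.606.

X = 0.606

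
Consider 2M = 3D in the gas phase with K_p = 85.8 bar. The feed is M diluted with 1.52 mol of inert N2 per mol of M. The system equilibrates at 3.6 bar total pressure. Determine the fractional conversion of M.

X = 0.833

Take 1 mol M as basis and let X be its fractional conversion, so ξ = 0.5X.
Mole table: n_M = 1 − X; n_D = 1.5X; n_I = 1.52 (inert).
Total moles n_T = 2.52 + 0.5X.
Mole fractions y_i = n_i/n_T; K_p = p_D^3 / (p_M^2) with p_i = y_i·P.
Substituting and setting equal to 85.8 bar gives a polynomial in X; the root in (0,1) is X = 0.833.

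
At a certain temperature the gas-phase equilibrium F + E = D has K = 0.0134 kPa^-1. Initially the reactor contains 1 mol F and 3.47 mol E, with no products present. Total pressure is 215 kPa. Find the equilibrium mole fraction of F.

Take 1 mol F as basis and let X be its fractional conversion, so ξ = X.
Moles: n_F = 1 − X; n_E = 3.47 − X; n_D = X.
Summing: n_T = 4.47 − X.
y_i = n_i/n_T, p_i = y_i·P. K = p_D / (p_F p_E).
Equating to 0.0134 kPa^-1 and solving on 0 < X < 1: X = 0.680.
Then n_F = 0.32, n_T = 3.79, so y_F = 0.085.

y_F = 0.085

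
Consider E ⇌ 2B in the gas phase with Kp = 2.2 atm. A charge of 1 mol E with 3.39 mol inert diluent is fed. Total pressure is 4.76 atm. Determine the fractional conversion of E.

Basis: 1 mol E initially; let X = conversion of E. Extent ξ = X.
Moles: n_E = 1 − X; n_B = 2X; n_I = 3.39 (inert).
n_T = Σnᵢ = 4.39 + X.
With p_i = (n_i/n_T)P, Kp = p_B^2 / (p_E).
Setting this equal to 2.2 atm and taking the physical root (0 < X < 1) gives X = 0.521.

X = 0.521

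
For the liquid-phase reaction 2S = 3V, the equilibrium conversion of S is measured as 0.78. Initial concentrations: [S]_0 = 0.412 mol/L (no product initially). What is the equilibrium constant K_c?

K_c = 13.6 mol/L

Let X = conversion of S.
Concentrations: [S] = 0.412 − 0.412X; [V] = 0.618X.
At X = 0.78: [S] = 0.0906, [V] = 0.482.
K_c = [V]^3 / ([S]^2) = 13.6 mol/L.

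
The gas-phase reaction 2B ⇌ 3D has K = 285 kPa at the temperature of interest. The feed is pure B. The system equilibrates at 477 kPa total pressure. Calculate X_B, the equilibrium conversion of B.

Basis: 1 mol B initially; let X = conversion of B. Extent ξ = 0.5X.
Species balance: n_B = 1 − X; n_D = 1.5X.
Summing: n_T = 1 + 0.5X.
y_i = n_i/n_T, p_i = y_i·P. K = p_D^3 / (p_B^2).
This yields a degree-3 equation in X; solving on (0,1), X = 0.417.

X = 0.417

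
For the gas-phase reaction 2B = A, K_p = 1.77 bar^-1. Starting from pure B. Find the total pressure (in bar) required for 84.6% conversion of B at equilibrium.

Basis: 1 mol B initially; let X = conversion of B. Extent ξ = 0.5X.
Mole table: n_B = 1 − X; n_A = 0.5X.
n_T = Σnᵢ = 1 − 0.5X.
K_p = p_A / (p_B^2) with p_i = (n_i/n_T)·P.
At X = 0.846: the mole-fraction product g(X) = Π y_i^ν_i = 10.29. Since K_p = g(X)·P^{-1}, P = (g/K_p)^(1/1) = (10.29/1.77)^(1/1) = 5.81 bar.

P = 5.81 bar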